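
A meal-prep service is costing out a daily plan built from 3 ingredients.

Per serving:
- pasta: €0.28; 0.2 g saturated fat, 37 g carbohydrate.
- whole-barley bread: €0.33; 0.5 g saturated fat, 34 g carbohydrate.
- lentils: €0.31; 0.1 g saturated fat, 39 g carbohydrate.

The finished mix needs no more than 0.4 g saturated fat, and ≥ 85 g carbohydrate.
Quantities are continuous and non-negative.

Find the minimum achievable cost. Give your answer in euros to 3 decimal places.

€0.651

Set it up as a linear program. Let x1 = servings of pasta, x2 = servings of whole-barley bread, x3 = servings of lentils.
Minimize 0.28x1 + 0.33x2 + 0.31x3 subject to:
  0.2x1 + 0.5x2 + 0.1x3 ≤ 0.4   (saturated fat)
  37x1 + 34x2 + 39x3 ≥ 85   (carbohydrate)
  x1, x2, x3 ≥ 0.
The optimal basis is {pasta, lentils}; whole-barley bread drops out. There the saturated fat and carbohydrate constraints are tight.
That vertex is x1 = 1.732, x3 = 0.5366.
Total cost: 0.28·1.732 + 0.31·0.5366 = 0.65131.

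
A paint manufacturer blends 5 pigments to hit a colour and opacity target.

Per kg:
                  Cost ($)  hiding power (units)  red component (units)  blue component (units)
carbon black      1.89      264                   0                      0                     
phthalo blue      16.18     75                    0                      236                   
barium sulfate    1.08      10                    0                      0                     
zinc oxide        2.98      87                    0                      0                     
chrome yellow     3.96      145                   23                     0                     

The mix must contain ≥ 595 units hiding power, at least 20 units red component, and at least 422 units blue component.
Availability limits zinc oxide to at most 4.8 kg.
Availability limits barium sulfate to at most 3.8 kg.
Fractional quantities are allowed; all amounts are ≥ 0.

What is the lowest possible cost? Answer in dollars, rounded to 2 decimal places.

Treat it as an LP. Let x1 = kg of carbon black, x2 = kg of phthalo blue, x3 = kg of barium sulfate, x4 = kg of zinc oxide, x5 = kg of chrome yellow.
Minimise 1.89x1 + 16.18x2 + 1.08x3 + 2.98x4 + 3.96x5 with:
  264x1 + 75x2 + 10x3 + 87x4 + 145x5 ≥ 595   (hiding power)
  23x5 ≥ 20   (red component)
  236x2 ≥ 422   (blue component)
  x4 ≤ 4.8
  x3 ≤ 3.8
  x1, x2, x3, x4, x5 ≥ 0.
The optimal basis is {carbon black, phthalo blue, chrome yellow}; barium sulfate, zinc oxide drop out. Binding constraints: hiding power, red component, blue component.
So carbon black = 1.268 kg, phthalo blue = 1.788 kg, chrome yellow = 0.8696 kg.
Cost = 1.89·1.268 + 16.18·1.788 + 3.96·0.8696 = 34.7700.

$34.77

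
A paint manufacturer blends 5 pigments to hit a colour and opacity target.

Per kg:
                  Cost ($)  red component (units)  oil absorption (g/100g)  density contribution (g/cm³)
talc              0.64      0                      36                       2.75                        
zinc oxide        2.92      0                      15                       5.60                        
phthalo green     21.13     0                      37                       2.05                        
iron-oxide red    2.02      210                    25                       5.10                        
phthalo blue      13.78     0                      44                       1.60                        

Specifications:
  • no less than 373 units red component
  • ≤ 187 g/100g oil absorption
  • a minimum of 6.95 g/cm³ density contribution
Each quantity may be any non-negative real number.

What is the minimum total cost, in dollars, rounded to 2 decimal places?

This is a linear program. Let x1 = kg of talc, x2 = kg of zinc oxide, x3 = kg of phthalo green, x4 = kg of iron-oxide red, x5 = kg of phthalo blue.
Minimise 0.64x1 + 2.92x2 + 21.13x3 + 2.02x4 + 13.78x5 s.t.:
  210x4 ≥ 373   (red component)
  36x1 + 15x2 + 37x3 + 25x4 + 44x5 ≤ 187   (oil absorption)
  2.75x1 + 5.6x2 + 2.05x3 + 5.1x4 + 1.6x5 ≥ 6.95   (density contribution)
  x1, x2, x3, x4, x5 ≥ 0.
The optimal basis is {iron-oxide red}; talc, zinc oxide, phthalo green, phthalo blue drop out. There the red component constraint is tight.
Optimal quantities: iron-oxide red = 1.776 kg.
Objective = 2.02·1.776 = 3.5875.

$3.59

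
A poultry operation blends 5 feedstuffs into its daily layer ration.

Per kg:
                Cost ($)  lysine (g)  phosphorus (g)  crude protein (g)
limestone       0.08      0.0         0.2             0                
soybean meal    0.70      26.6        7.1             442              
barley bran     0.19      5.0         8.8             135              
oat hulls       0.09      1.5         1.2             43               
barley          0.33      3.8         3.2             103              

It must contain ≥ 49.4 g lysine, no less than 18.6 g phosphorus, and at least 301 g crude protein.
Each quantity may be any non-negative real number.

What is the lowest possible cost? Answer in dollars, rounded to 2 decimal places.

$1.34

Set it up as a linear program. Let x1 = kg of limestone, x2 = kg of soybean meal, x3 = kg of barley bran, x4 = kg of oat hulls, x5 = kg of barley.
Minimise 0.08x1 + 0.7x2 + 0.19x3 + 0.09x4 + 0.33x5 subject to:
  26.6x2 + 5x3 + 1.5x4 + 3.8x5 ≥ 49.4   (lysine)
  0.2x1 + 7.1x2 + 8.8x3 + 1.2x4 + 3.2x5 ≥ 18.6   (phosphorus)
  442x2 + 135x3 + 43x4 + 103x5 ≥ 301   (crude protein)
  x1, x2, x3, x4, x5 ≥ 0.
The optimal basis is {soybean meal, barley bran}; limestone, oat hulls, barley drop out. The lysine and phosphorus requirements are met with equality.
Solving gives x2 = 1.721, x3 = 0.7252.
Cost = 0.7·1.721 + 0.19·0.7252 = 1.3425.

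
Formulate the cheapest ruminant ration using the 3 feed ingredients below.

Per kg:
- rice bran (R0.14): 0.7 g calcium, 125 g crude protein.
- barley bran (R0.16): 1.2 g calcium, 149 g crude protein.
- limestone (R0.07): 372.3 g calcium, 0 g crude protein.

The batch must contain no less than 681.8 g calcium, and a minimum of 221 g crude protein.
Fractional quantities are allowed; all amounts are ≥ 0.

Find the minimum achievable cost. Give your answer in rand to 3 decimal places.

Treat it as an LP. Let x1 = kg of rice bran, x2 = kg of barley bran, x3 = kg of limestone.
Minimize 0.14x1 + 0.16x2 + 0.07x3 subject to:
  0.7x1 + 1.2x2 + 372.3x3 ≥ 681.8   (calcium)
  125x1 + 149x2 ≥ 221   (crude protein)
  x1, x2, x3 ≥ 0.
At the optimum only barley bran, limestone are positive (rice bran = 0). Binding constraints: calcium and crude protein.
Optimal quantities: barley bran = 1.483 kg, limestone = 1.827 kg.
Hence cost = 0.16·1.483 + 0.07·1.827 = R0.36517.

R0.365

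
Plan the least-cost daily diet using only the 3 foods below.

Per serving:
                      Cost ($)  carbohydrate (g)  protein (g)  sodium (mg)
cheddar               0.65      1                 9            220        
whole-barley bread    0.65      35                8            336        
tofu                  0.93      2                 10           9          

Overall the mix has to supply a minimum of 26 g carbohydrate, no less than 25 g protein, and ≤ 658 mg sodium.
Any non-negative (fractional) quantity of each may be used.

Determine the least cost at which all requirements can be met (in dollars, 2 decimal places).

Let x1 = servings of cheddar, x2 = servings of whole-barley bread, x3 = servings of tofu.
Minimize 0.65x1 + 0.65x2 + 0.93x3 s.t.:
  1x1 + 35x2 + 2x3 ≥ 26   (carbohydrate)
  9x1 + 8x2 + 10x3 ≥ 25   (protein)
  220x1 + 336x2 + 9x3 ≤ 658   (sodium)
  x1, x2, x3 ≥ 0.
The optimal mix uses every input. There the carbohydrate, protein, sodium constraints are tight.
So cheddar = 1.951 servings, whole-barley bread = 0.6755 servings, tofu = 0.2038 servings.
Cost = 0.65·1.951 + 0.65·0.6755 + 0.93·0.2038 = 1.8968.

$1.90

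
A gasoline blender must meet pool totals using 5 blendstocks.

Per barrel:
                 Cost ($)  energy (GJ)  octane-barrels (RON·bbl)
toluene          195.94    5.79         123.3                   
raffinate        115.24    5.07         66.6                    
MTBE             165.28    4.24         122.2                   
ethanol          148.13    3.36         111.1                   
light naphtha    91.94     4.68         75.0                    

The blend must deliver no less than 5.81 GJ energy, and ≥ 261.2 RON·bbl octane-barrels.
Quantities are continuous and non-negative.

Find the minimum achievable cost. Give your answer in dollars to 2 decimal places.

$320.20

Let x1 = barrels of toluene, x2 = barrels of raffinate, x3 = barrels of MTBE, x4 = barrels of ethanol, x5 = barrels of light naphtha.
Minimize 195.94x1 + 115.24x2 + 165.28x3 + 148.13x4 + 91.94x5 subject to:
  5.79x1 + 5.07x2 + 4.24x3 + 3.36x4 + 4.68x5 ≥ 5.81   (energy)
  123.3x1 + 66.6x2 + 122.2x3 + 111.1x4 + 75x5 ≥ 261.2   (octane-barrels)
  x1, x2, x3, x4, x5 ≥ 0.
The minimum-cost mix takes nothing from toluene, raffinate, MTBE, ethanol — only light naphtha. The octane-barrels requirement is met with equality.
Solving gives x5 = 3.4827.
Cost = 91.94·3.4827 = 320.1994.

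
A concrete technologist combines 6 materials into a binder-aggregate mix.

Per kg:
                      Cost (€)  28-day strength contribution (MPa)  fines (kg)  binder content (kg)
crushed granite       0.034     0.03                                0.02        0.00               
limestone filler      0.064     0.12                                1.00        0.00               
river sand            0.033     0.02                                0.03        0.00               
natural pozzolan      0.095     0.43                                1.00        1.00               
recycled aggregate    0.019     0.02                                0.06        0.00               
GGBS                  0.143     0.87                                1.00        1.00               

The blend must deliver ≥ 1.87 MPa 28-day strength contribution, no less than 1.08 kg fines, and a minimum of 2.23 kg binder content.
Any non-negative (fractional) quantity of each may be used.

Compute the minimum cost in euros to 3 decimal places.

Set it up as a linear program. Let x1 = kg of crushed granite, x2 = kg of limestone filler, x3 = kg of river sand, x4 = kg of natural pozzolan, x5 = kg of recycled aggregate, x6 = kg of GGBS.
Minimize 0.034x1 + 0.064x2 + 0.033x3 + 0.095x4 + 0.019x5 + 0.143x6 s.t.:
  0.03x1 + 0.12x2 + 0.02x3 + 0.43x4 + 0.02x5 + 0.87x6 ≥ 1.87   (28-day strength contribution)
  0.02x1 + 1x2 + 0.03x3 + 1x4 + 0.06x5 + 1x6 ≥ 1.08   (fines)
  1x4 + 1x6 ≥ 2.23   (binder content)
  x1, x2, x3, x4, x5, x6 ≥ 0.
The minimum-cost mix takes nothing from crushed granite, limestone filler, river sand, recycled aggregate — only natural pozzolan, GGBS. The 28-day strength contribution and binder content requirements are met with equality.
Solving gives x4 = 0.1593, x6 = 2.071.
Cost = 0.095·0.1593 + 0.143·2.071 = 0.31129.

€0.311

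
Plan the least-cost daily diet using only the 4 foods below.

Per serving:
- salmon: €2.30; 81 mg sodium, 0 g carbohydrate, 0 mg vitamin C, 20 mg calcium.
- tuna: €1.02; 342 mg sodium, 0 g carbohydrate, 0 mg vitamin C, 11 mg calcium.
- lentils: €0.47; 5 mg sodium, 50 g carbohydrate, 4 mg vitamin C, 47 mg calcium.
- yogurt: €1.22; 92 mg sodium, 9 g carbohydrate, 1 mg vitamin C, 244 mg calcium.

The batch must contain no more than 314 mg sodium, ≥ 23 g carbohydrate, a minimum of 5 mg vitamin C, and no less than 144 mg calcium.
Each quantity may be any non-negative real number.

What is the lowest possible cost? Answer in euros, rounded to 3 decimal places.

€0.992

Let x1 = servings of salmon, x2 = servings of tuna, x3 = servings of lentils, x4 = servings of yogurt.
Minimize 2.3x1 + 1.02x2 + 0.47x3 + 1.22x4 s.t.:
  81x1 + 342x2 + 5x3 + 92x4 ≤ 314   (sodium)
  50x3 + 9x4 ≥ 23   (carbohydrate)
  4x3 + 1x4 ≥ 5   (vitamin C)
  20x1 + 11x2 + 47x3 + 244x4 ≥ 144   (calcium)
  x1, x2, x3, x4 ≥ 0.
At the optimum only lentils, yogurt are positive (salmon, tuna = 0). Binding constraints: vitamin C and calcium.
That vertex is x3 = 1.158, x4 = 0.3671.
Hence cost = 0.47·1.158 + 1.22·0.3671 = €0.99212.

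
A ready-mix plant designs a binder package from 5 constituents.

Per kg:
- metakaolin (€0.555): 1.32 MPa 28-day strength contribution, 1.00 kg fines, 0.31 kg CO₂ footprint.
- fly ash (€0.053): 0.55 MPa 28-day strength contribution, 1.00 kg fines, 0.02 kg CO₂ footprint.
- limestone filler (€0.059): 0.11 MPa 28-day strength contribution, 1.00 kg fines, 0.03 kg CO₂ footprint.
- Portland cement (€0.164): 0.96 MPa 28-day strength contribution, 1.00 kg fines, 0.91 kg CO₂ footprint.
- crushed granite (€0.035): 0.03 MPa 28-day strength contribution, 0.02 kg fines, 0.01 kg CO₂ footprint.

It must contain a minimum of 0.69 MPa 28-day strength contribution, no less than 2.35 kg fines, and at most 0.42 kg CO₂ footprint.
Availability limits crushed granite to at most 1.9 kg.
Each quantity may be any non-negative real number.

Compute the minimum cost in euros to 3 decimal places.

€0.125

Let x1 = kg of metakaolin, x2 = kg of fly ash, x3 = kg of limestone filler, x4 = kg of Portland cement, x5 = kg of crushed granite.
Minimise 0.555x1 + 0.053x2 + 0.059x3 + 0.164x4 + 0.035x5 subject to:
  1.32x1 + 0.55x2 + 0.11x3 + 0.96x4 + 0.03x5 ≥ 0.69   (28-day strength contribution)
  1x1 + 1x2 + 1x3 + 1x4 + 0.02x5 ≥ 2.35   (fines)
  0.31x1 + 0.02x2 + 0.03x3 + 0.91x4 + 0.01x5 ≤ 0.42   (CO₂ footprint)
  x5 ≤ 1.9
  x1, x2, x3, x4, x5 ≥ 0.
At the optimum only fly ash is positive (metakaolin, limestone filler, Portland cement, crushed granite = 0). The fines requirement is met with equality.
Solving gives x2 = 2.35.
Objective = 0.053·2.35 = 0.12455.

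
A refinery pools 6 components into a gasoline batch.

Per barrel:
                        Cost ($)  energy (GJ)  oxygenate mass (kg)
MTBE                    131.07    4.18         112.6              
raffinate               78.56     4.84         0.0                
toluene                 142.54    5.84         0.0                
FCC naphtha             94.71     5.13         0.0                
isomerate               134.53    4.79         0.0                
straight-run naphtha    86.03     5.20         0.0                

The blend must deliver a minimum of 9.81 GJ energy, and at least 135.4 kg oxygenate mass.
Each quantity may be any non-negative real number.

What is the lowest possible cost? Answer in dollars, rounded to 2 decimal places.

$235.25

This is a linear program. Let x1 = barrels of MTBE, x2 = barrels of raffinate, x3 = barrels of toluene, x4 = barrels of FCC naphtha, x5 = barrels of isomerate, x6 = barrels of straight-run naphtha.
Minimize 131.07x1 + 78.56x2 + 142.54x3 + 94.71x4 + 134.53x5 + 86.03x6 s.t.:
  4.18x1 + 4.84x2 + 5.84x3 + 5.13x4 + 4.79x5 + 5.2x6 ≥ 9.81   (energy)
  112.6x1 ≥ 135.4   (oxygenate mass)
  x1, x2, x3, x4, x5, x6 ≥ 0.
At the optimum only MTBE, raffinate are positive (toluene, FCC naphtha, isomerate, straight-run naphtha = 0). The energy and oxygenate mass requirements are met with equality.
That vertex is x1 = 1.20249, x2 = 0.988348.
Cost = 131.07·1.20249 + 78.56·0.988348 = 235.25498.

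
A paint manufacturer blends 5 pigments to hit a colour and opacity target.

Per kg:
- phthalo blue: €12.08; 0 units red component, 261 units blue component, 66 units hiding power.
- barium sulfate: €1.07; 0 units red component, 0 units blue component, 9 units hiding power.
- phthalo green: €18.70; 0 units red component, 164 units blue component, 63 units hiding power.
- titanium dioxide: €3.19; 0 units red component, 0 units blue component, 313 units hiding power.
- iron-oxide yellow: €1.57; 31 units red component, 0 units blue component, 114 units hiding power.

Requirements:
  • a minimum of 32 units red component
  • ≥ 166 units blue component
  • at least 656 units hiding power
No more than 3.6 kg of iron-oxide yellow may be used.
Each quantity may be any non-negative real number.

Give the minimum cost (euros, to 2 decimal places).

€14.36

Treat it as an LP. Let x1 = kg of phthalo blue, x2 = kg of barium sulfate, x3 = kg of phthalo green, x4 = kg of titanium dioxide, x5 = kg of iron-oxide yellow.
min 12.08x1 + 1.07x2 + 18.7x3 + 3.19x4 + 1.57x5 with:
  31x5 ≥ 32   (red component)
  261x1 + 164x3 ≥ 166   (blue component)
  66x1 + 9x2 + 63x3 + 313x4 + 114x5 ≥ 656   (hiding power)
  x5 ≤ 3.6
  x1, x2, x3, x4, x5 ≥ 0.
The cheapest feasible vertex uses only phthalo blue, titanium dioxide, iron-oxide yellow; barium sulfate, phthalo green are not used. Binding constraints: red component, blue component, hiding power.
Optimal quantities: phthalo blue = 0.636 kg, titanium dioxide = 1.586 kg, iron-oxide yellow = 1.032 kg.
Objective = 12.08·0.636 + 3.19·1.586 + 1.57·1.032 = 14.3625.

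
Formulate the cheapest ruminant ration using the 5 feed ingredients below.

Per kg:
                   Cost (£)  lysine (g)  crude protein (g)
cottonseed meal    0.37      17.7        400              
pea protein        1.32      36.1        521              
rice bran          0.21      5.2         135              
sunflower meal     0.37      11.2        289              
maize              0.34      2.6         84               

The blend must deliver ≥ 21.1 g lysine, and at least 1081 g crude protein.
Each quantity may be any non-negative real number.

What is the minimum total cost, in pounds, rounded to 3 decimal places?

£1.000

Set it up as a linear program. Let x1 = kg of cottonseed meal, x2 = kg of pea protein, x3 = kg of rice bran, x4 = kg of sunflower meal, x5 = kg of maize.
Minimise 0.37x1 + 1.32x2 + 0.21x3 + 0.37x4 + 0.34x5 s.t.:
  17.7x1 + 36.1x2 + 5.2x3 + 11.2x4 + 2.6x5 ≥ 21.1   (lysine)
  400x1 + 521x2 + 135x3 + 289x4 + 84x5 ≥ 1081   (crude protein)
  x1, x2, x3, x4, x5 ≥ 0.
At the optimum only cottonseed meal is positive (pea protein, rice bran, sunflower meal, maize = 0). Binding constraint: crude protein.
Solving gives x1 = 2.703.
Hence cost = 0.37·2.703 = £1.00011.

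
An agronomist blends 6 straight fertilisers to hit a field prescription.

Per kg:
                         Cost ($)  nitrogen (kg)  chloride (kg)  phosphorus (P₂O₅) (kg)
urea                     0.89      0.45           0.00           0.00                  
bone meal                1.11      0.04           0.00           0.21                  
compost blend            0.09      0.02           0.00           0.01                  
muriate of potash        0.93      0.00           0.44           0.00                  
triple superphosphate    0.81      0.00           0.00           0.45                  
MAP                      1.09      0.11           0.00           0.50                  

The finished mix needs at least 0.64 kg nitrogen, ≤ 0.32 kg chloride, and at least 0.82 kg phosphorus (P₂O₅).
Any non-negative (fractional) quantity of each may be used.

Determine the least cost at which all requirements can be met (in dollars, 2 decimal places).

Treat it as an LP. Let x1 = kg of urea, x2 = kg of bone meal, x3 = kg of compost blend, x4 = kg of muriate of potash, x5 = kg of triple superphosphate, x6 = kg of MAP.
min 0.89x1 + 1.11x2 + 0.09x3 + 0.93x4 + 0.81x5 + 1.09x6 with:
  0.45x1 + 0.04x2 + 0.02x3 + 0.11x6 ≥ 0.64   (nitrogen)
  0.44x4 ≤ 0.32   (chloride)
  0.21x2 + 0.01x3 + 0.45x5 + 0.5x6 ≥ 0.82   (phosphorus (P₂O₅))
  x1, x2, x3, x4, x5, x6 ≥ 0.
The optimal basis is {urea, MAP}; bone meal, compost blend, muriate of potash, triple superphosphate drop out. There the nitrogen and phosphorus (P₂O₅) constraints are tight.
Optimal quantities: urea = 1.021 kg, MAP = 1.64 kg.
Cost = 0.89·1.021 + 1.09·1.64 = 2.6963.

$2.70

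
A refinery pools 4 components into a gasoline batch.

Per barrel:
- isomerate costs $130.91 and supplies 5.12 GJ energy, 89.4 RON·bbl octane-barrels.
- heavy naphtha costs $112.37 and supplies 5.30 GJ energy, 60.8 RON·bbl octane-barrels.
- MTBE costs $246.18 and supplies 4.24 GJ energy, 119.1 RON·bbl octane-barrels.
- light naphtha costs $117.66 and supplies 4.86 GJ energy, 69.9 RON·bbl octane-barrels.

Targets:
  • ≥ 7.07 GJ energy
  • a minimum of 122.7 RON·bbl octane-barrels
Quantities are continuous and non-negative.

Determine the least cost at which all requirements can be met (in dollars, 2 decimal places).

This is a linear program. Let x1 = barrels of isomerate, x2 = barrels of heavy naphtha, x3 = barrels of MTBE, x4 = barrels of light naphtha.
Minimise 130.91x1 + 112.37x2 + 246.18x3 + 117.66x4 subject to:
  5.12x1 + 5.3x2 + 4.24x3 + 4.86x4 ≥ 7.07   (energy)
  89.4x1 + 60.8x2 + 119.1x3 + 69.9x4 ≥ 122.7   (octane-barrels)
  x1, x2, x3, x4 ≥ 0.
At the optimum only isomerate, heavy naphtha are positive (MTBE, light naphtha = 0). There the energy and octane-barrels constraints are tight.
Solving gives x1 = 1.3564, x2 = 0.02359.
Cost = 130.91·1.3564 + 112.37·0.02359 = 180.2171.

$180.22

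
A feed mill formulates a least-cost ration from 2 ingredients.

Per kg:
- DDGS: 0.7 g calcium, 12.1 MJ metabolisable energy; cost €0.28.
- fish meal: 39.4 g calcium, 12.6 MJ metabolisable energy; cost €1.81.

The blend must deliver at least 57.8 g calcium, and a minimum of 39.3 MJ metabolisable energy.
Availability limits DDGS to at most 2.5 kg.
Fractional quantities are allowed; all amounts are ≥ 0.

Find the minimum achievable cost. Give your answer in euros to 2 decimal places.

€3.09

Let x1 = kg of DDGS, x2 = kg of fish meal.
Minimize 0.28x1 + 1.81x2 s.t.:
  0.7x1 + 39.4x2 ≥ 57.8   (calcium)
  12.1x1 + 12.6x2 ≥ 39.3   (metabolisable energy)
  x1 ≤ 2.5
  x1, x2 ≥ 0.
Both inputs are positive at the optimum. The calcium and metabolisable energy requirements are met with equality.
That vertex is x1 = 1.753, x2 = 1.436.
Objective = 0.28·1.753 + 1.81·1.436 = 3.0900.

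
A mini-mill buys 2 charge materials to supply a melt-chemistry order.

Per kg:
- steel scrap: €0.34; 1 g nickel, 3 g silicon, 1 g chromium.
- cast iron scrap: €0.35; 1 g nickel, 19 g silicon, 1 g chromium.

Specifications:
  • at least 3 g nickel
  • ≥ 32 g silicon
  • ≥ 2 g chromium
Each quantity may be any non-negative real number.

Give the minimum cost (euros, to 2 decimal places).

Let x1 = kg of steel scrap, x2 = kg of cast iron scrap.
Minimise 0.34x1 + 0.35x2 s.t.:
  1x1 + 1x2 ≥ 3   (nickel)
  3x1 + 19x2 ≥ 32   (silicon)
  1x1 + 1x2 ≥ 2   (chromium)
  x1, x2 ≥ 0.
Both inputs are positive at the optimum. The nickel and silicon requirements are met with equality.
So steel scrap = 1.562 kg, cast iron scrap = 1.438 kg.
Hence cost = 0.34·1.562 + 0.35·1.438 = €1.0344.

€1.03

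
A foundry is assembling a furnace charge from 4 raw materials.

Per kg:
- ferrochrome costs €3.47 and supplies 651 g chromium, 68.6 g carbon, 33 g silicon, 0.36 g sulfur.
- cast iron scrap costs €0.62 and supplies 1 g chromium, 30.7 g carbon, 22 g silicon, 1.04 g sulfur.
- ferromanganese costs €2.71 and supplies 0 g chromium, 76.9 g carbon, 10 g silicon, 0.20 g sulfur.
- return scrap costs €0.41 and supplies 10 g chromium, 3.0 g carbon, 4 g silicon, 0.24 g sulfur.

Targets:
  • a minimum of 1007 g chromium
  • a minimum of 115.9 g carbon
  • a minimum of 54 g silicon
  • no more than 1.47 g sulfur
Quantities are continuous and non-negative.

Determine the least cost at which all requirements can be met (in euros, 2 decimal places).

Treat it as an LP. Let x1 = kg of ferrochrome, x2 = kg of cast iron scrap, x3 = kg of ferromanganese, x4 = kg of return scrap.
Minimise 3.47x1 + 0.62x2 + 2.71x3 + 0.41x4 subject to:
  651x1 + 1x2 + 10x4 ≥ 1007   (chromium)
  68.6x1 + 30.7x2 + 76.9x3 + 3x4 ≥ 115.9   (carbon)
  33x1 + 22x2 + 10x3 + 4x4 ≥ 54   (silicon)
  0.36x1 + 1.04x2 + 0.2x3 + 0.24x4 ≤ 1.47   (sulfur)
  x1, x2, x3, x4 ≥ 0.
At the optimum only ferrochrome, cast iron scrap are positive (ferromanganese, return scrap = 0). The chromium and carbon requirements are met with equality.
That vertex is x1 = 1.546, x2 = 0.3199.
Objective = 3.47·1.546 + 0.62·0.3199 = 5.5630.

€5.56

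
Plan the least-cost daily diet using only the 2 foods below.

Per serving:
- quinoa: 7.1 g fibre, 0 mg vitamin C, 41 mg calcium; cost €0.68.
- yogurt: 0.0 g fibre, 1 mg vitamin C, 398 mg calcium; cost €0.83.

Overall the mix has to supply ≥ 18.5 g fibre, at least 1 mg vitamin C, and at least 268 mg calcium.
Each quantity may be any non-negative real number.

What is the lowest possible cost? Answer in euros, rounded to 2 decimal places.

€2.60

Treat it as an LP. Let x1 = servings of quinoa, x2 = servings of yogurt.
Minimize 0.68x1 + 0.83x2 with:
  7.1x1 ≥ 18.5   (fibre)
  1x2 ≥ 1   (vitamin C)
  41x1 + 398x2 ≥ 268   (calcium)
  x1, x2 ≥ 0.
Both inputs are positive at the optimum. Binding constraints: fibre and vitamin C.
Solving gives x1 = 2.606, x2 = 1.
Cost = 0.68·2.606 + 0.83·1 = 2.6021.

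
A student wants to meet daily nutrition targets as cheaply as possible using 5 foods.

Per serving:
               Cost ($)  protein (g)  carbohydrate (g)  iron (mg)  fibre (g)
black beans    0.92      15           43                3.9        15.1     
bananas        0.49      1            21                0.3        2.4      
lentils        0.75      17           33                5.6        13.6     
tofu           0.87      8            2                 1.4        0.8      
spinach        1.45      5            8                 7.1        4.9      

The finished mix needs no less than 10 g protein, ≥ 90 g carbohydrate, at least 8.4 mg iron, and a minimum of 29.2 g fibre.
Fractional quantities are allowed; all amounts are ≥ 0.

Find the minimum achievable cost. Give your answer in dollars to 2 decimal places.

$1.93

This is a linear program. Let x1 = servings of black beans, x2 = servings of bananas, x3 = servings of lentils, x4 = servings of tofu, x5 = servings of spinach.
Minimise 0.92x1 + 0.49x2 + 0.75x3 + 0.87x4 + 1.45x5 with:
  15x1 + 1x2 + 17x3 + 8x4 + 5x5 ≥ 10   (protein)
  43x1 + 21x2 + 33x3 + 2x4 + 8x5 ≥ 90   (carbohydrate)
  3.9x1 + 0.3x2 + 5.6x3 + 1.4x4 + 7.1x5 ≥ 8.4   (iron)
  15.1x1 + 2.4x2 + 13.6x3 + 0.8x4 + 4.9x5 ≥ 29.2   (fibre)
  x1, x2, x3, x4, x5 ≥ 0.
The cheapest feasible vertex uses only black beans, lentils; bananas, tofu, spinach are not used. Binding constraints: carbohydrate and iron.
That vertex is x1 = 2.023, x3 = 0.09099.
Hence cost = 0.92·2.023 + 0.75·0.09099 = $1.9294.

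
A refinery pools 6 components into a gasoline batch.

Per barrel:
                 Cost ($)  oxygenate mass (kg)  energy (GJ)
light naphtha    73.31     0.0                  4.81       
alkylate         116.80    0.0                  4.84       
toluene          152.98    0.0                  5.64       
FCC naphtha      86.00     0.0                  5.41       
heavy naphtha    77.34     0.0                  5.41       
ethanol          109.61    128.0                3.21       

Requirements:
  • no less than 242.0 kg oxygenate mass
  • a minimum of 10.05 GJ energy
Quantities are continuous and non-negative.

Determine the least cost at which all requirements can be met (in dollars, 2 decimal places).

$264.14

Set it up as a linear program. Let x1 = barrels of light naphtha, x2 = barrels of alkylate, x3 = barrels of toluene, x4 = barrels of FCC naphtha, x5 = barrels of heavy naphtha, x6 = barrels of ethanol.
min 73.31x1 + 116.8x2 + 152.98x3 + 86x4 + 77.34x5 + 109.61x6 with:
  128x6 ≥ 242   (oxygenate mass)
  4.81x1 + 4.84x2 + 5.64x3 + 5.41x4 + 5.41x5 + 3.21x6 ≥ 10.05   (energy)
  x1, x2, x3, x4, x5, x6 ≥ 0.
The optimal basis is {heavy naphtha, ethanol}; light naphtha, alkylate, toluene, FCC naphtha drop out. Binding constraints: oxygenate mass and energy.
Solving gives x5 = 0.73588, x6 = 1.8906.
Total cost: 77.34·0.73588 + 109.61·1.8906 = 264.1416.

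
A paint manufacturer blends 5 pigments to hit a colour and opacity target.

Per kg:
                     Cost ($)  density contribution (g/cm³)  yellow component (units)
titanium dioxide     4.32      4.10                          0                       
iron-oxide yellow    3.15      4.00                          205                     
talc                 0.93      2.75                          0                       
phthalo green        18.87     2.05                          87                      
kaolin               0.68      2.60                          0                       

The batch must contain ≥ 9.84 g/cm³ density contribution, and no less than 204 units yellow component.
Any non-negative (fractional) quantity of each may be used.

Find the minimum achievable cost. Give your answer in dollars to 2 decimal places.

Let x1 = kg of titanium dioxide, x2 = kg of iron-oxide yellow, x3 = kg of talc, x4 = kg of phthalo green, x5 = kg of kaolin.
Minimize 4.32x1 + 3.15x2 + 0.93x3 + 18.87x4 + 0.68x5 subject to:
  4.1x1 + 4x2 + 2.75x3 + 2.05x4 + 2.6x5 ≥ 9.84   (density contribution)
  205x2 + 87x4 ≥ 204   (yellow component)
  x1, x2, x3, x4, x5 ≥ 0.
The optimal basis is {iron-oxide yellow, kaolin}; titanium dioxide, talc, phthalo green drop out. The density contribution and yellow component requirements are met with equality.
So iron-oxide yellow = 0.9951 kg, kaolin = 2.254 kg.
Cost = 3.15·0.9951 + 0.68·2.254 = 4.6673.

$4.67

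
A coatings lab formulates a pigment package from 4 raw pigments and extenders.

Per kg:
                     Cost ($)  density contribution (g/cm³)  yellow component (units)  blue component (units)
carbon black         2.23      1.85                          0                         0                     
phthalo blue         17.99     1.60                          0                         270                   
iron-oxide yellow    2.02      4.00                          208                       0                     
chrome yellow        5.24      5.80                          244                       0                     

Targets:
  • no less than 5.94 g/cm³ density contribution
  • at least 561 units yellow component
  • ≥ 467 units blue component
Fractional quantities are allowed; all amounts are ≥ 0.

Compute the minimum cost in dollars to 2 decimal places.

Let x1 = kg of carbon black, x2 = kg of phthalo blue, x3 = kg of iron-oxide yellow, x4 = kg of chrome yellow.
min 2.23x1 + 17.99x2 + 2.02x3 + 5.24x4 s.t.:
  1.85x1 + 1.6x2 + 4x3 + 5.8x4 ≥ 5.94   (density contribution)
  208x3 + 244x4 ≥ 561   (yellow component)
  270x2 ≥ 467   (blue component)
  x1, x2, x3, x4 ≥ 0.
The cheapest feasible vertex uses only phthalo blue, iron-oxide yellow; carbon black, chrome yellow are not used. The yellow component and blue component requirements are met with equality.
So phthalo blue = 1.7296 kg, iron-oxide yellow = 2.6971 kg.
Total cost: 17.99·1.7296 + 2.02·2.6971 = 36.5636.

$36.56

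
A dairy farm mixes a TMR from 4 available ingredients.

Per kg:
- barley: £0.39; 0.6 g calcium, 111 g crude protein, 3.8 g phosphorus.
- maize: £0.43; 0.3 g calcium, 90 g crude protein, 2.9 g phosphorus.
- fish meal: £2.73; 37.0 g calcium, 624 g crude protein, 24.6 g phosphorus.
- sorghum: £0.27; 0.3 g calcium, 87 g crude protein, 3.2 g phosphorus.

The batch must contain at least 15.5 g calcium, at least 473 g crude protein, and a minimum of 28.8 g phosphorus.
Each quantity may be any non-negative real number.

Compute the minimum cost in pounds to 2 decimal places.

Treat it as an LP. Let x1 = kg of barley, x2 = kg of maize, x3 = kg of fish meal, x4 = kg of sorghum.
min 0.39x1 + 0.43x2 + 2.73x3 + 0.27x4 with:
  0.6x1 + 0.3x2 + 37x3 + 0.3x4 ≥ 15.5   (calcium)
  111x1 + 90x2 + 624x3 + 87x4 ≥ 473   (crude protein)
  3.8x1 + 2.9x2 + 24.6x3 + 3.2x4 ≥ 28.8   (phosphorus)
  x1, x2, x3, x4 ≥ 0.
The minimum-cost mix takes nothing from barley, maize — only fish meal, sorghum. The calcium and phosphorus requirements are met with equality.
So fish meal = 0.3689 kg, sorghum = 6.164 kg.
Hence cost = 2.73·0.3689 + 0.27·6.164 = £2.6714.

£2.67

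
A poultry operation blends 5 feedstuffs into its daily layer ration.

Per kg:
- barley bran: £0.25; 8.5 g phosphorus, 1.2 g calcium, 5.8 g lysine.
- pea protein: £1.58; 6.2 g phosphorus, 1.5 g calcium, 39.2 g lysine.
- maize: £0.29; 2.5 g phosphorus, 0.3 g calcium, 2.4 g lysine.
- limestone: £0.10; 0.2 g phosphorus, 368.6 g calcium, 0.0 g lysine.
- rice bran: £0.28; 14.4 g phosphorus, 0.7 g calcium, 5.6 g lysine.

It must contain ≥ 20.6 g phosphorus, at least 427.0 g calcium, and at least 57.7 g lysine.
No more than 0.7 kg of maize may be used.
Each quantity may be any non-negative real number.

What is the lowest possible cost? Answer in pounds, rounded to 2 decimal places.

£2.46

This is a linear program. Let x1 = kg of barley bran, x2 = kg of pea protein, x3 = kg of maize, x4 = kg of limestone, x5 = kg of rice bran.
Minimize 0.25x1 + 1.58x2 + 0.29x3 + 0.1x4 + 0.28x5 subject to:
  8.5x1 + 6.2x2 + 2.5x3 + 0.2x4 + 14.4x5 ≥ 20.6   (phosphorus)
  1.2x1 + 1.5x2 + 0.3x3 + 368.6x4 + 0.7x5 ≥ 427   (calcium)
  5.8x1 + 39.2x2 + 2.4x3 + 5.6x5 ≥ 57.7   (lysine)
  x3 ≤ 0.7
  x1, x2, x3, x4, x5 ≥ 0.
The minimum-cost mix takes nothing from maize, rice bran — only barley bran, pea protein, limestone. There the phosphorus, calcium, lysine constraints are tight.
So barley bran = 1.4829 kg, pea protein = 1.2525 kg, limestone = 1.1485 kg.
Hence cost = 0.25·1.4829 + 1.58·1.2525 + 0.1·1.1485 = £2.4645.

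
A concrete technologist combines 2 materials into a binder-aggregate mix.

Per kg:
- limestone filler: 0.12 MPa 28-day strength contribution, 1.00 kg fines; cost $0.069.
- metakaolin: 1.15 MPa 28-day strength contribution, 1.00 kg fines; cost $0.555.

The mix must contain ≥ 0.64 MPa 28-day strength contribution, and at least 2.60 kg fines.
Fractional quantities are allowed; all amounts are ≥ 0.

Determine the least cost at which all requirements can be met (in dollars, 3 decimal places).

$0.334

Set it up as a linear program. Let x1 = kg of limestone filler, x2 = kg of metakaolin.
Minimise 0.069x1 + 0.555x2 with:
  0.12x1 + 1.15x2 ≥ 0.64   (28-day strength contribution)
  1x1 + 1x2 ≥ 2.6   (fines)
  x1, x2 ≥ 0.
Both inputs are positive at the optimum. There the 28-day strength contribution and fines constraints are tight.
Optimal quantities: limestone filler = 2.282 kg, metakaolin = 0.3184 kg.
Objective = 0.069·2.282 + 0.555·0.3184 = 0.33417.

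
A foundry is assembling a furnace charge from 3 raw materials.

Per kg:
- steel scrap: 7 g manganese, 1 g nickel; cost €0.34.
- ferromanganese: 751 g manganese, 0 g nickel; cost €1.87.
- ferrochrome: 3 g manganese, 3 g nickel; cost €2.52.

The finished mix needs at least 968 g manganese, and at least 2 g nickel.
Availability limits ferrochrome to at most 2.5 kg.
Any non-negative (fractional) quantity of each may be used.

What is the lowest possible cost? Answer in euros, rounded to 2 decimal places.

€3.06

Let x1 = kg of steel scrap, x2 = kg of ferromanganese, x3 = kg of ferrochrome.
Minimize 0.34x1 + 1.87x2 + 2.52x3 with:
  7x1 + 751x2 + 3x3 ≥ 968   (manganese)
  1x1 + 3x3 ≥ 2   (nickel)
  x3 ≤ 2.5
  x1, x2, x3 ≥ 0.
The optimal basis is {steel scrap, ferromanganese}; ferrochrome drops out. Binding constraints: manganese and nickel.
Optimal quantities: steel scrap = 2 kg, ferromanganese = 1.2703 kg.
Cost = 0.34·2 + 1.87·1.2703 = 3.0555.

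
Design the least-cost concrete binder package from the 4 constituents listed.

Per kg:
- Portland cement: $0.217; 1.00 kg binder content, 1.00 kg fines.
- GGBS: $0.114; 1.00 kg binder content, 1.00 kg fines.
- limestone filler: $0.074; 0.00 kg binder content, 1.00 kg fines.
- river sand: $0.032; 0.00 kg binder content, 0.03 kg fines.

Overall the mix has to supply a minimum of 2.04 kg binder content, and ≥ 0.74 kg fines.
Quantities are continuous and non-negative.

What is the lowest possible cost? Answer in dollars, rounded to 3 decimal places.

$0.233

Let x1 = kg of Portland cement, x2 = kg of GGBS, x3 = kg of limestone filler, x4 = kg of river sand.
Minimize 0.217x1 + 0.114x2 + 0.074x3 + 0.032x4 with:
  1x1 + 1x2 ≥ 2.04   (binder content)
  1x1 + 1x2 + 1x3 + 0.03x4 ≥ 0.74   (fines)
  x1, x2, x3, x4 ≥ 0.
At the optimum only GGBS is positive (Portland cement, limestone filler, river sand = 0). Binding constraint: binder content.
Solving gives x2 = 2.04.
Hence cost = 0.114·2.04 = $0.23256.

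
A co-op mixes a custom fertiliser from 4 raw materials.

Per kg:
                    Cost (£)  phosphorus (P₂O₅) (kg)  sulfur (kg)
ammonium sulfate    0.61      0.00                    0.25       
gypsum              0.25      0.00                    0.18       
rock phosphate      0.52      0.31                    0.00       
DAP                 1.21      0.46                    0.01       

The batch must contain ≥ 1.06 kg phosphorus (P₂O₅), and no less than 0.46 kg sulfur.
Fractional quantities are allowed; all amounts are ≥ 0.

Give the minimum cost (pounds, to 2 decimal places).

£2.42

Treat it as an LP. Let x1 = kg of ammonium sulfate, x2 = kg of gypsum, x3 = kg of rock phosphate, x4 = kg of DAP.
Minimize 0.61x1 + 0.25x2 + 0.52x3 + 1.21x4 s.t.:
  0.31x3 + 0.46x4 ≥ 1.06   (phosphorus (P₂O₅))
  0.25x1 + 0.18x2 + 0.01x4 ≥ 0.46   (sulfur)
  x1, x2, x3, x4 ≥ 0.
The minimum-cost mix takes nothing from ammonium sulfate, DAP — only gypsum, rock phosphate. The phosphorus (P₂O₅) and sulfur requirements are met with equality.
Solving gives x2 = 2.556, x3 = 3.419.
Hence cost = 0.25·2.556 + 0.52·3.419 = £2.4169.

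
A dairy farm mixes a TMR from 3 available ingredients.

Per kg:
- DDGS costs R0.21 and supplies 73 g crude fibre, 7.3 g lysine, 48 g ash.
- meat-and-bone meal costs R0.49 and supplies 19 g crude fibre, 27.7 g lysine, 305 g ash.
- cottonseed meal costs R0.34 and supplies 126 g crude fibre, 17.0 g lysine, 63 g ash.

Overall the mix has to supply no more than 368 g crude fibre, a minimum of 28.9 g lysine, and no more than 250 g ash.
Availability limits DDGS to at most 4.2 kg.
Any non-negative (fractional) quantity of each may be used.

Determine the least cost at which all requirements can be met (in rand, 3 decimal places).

R0.533

Treat it as an LP. Let x1 = kg of DDGS, x2 = kg of meat-and-bone meal, x3 = kg of cottonseed meal.
Minimize 0.21x1 + 0.49x2 + 0.34x3 s.t.:
  73x1 + 19x2 + 126x3 ≤ 368   (crude fibre)
  7.3x1 + 27.7x2 + 17x3 ≥ 28.9   (lysine)
  48x1 + 305x2 + 63x3 ≤ 250   (ash)
  x1 ≤ 4.2
  x1, x2, x3 ≥ 0.
The cheapest feasible vertex uses only meat-and-bone meal, cottonseed meal; DDGS is not used. There the lysine and ash constraints are tight.
So meat-and-bone meal = 0.7062 kg, cottonseed meal = 0.5493 kg.
Objective = 0.49·0.7062 + 0.34·0.5493 = 0.53280.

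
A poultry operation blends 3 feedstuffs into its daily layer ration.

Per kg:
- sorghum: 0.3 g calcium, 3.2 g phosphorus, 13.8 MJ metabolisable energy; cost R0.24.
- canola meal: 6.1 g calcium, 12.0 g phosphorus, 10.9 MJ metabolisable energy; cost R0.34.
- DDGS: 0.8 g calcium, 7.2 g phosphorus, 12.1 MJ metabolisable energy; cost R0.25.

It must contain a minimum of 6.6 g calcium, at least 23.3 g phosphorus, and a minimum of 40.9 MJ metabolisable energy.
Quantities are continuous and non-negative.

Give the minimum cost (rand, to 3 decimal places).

R0.891

This is a linear program. Let x1 = kg of sorghum, x2 = kg of canola meal, x3 = kg of DDGS.
min 0.24x1 + 0.34x2 + 0.25x3 with:
  0.3x1 + 6.1x2 + 0.8x3 ≥ 6.6   (calcium)
  3.2x1 + 12x2 + 7.2x3 ≥ 23.3   (phosphorus)
  13.8x1 + 10.9x2 + 12.1x3 ≥ 40.9   (metabolisable energy)
  x1, x2, x3 ≥ 0.
The optimal mix uses every input. The calcium, phosphorus, metabolisable energy requirements are met with equality.
So sorghum = 1.148 kg, canola meal = 0.8549 kg, DDGS = 1.301 kg.
Cost = 0.24·1.148 + 0.34·0.8549 + 0.25·1.301 = 0.89144.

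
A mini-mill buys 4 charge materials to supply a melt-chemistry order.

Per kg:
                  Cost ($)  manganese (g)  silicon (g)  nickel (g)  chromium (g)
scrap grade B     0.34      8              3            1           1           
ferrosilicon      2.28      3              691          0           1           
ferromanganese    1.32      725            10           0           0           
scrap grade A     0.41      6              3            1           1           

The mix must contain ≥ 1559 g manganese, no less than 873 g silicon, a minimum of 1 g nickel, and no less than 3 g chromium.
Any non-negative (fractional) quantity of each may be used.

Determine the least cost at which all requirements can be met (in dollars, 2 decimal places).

$6.20

Treat it as an LP. Let x1 = kg of scrap grade B, x2 = kg of ferrosilicon, x3 = kg of ferromanganese, x4 = kg of scrap grade A.
min 0.34x1 + 2.28x2 + 1.32x3 + 0.41x4 subject to:
  8x1 + 3x2 + 725x3 + 6x4 ≥ 1559   (manganese)
  3x1 + 691x2 + 10x3 + 3x4 ≥ 873   (silicon)
  1x1 + 1x4 ≥ 1   (nickel)
  1x1 + 1x2 + 1x4 ≥ 3   (chromium)
  x1, x2, x3, x4 ≥ 0.
At the optimum only scrap grade B, ferrosilicon, ferromanganese are positive (scrap grade A = 0). The manganese, silicon, chromium requirements are met with equality.
Solving gives x1 = 1.775, x2 = 1.225, x3 = 2.126.
Objective = 0.34·1.775 + 2.28·1.225 + 1.32·2.126 = 6.2028.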